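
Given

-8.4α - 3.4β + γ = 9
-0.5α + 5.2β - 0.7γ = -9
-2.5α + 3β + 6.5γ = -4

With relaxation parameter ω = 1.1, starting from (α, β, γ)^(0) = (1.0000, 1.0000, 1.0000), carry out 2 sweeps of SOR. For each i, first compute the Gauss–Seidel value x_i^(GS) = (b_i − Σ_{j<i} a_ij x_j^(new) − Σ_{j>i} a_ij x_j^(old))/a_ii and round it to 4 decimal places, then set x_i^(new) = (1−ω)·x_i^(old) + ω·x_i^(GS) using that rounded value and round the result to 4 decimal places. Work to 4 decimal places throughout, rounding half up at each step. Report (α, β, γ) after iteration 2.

(-0.1735, -1.7824, 0.1969)

Iteration 1:
  α: GS value = (9 - (-3.4)·1.0000 - (1)·1.0000) / (-8.4) = -1.3571;  α ← (1−ω)·1.0000 + ω·-1.3571 = -1.5928
  β: GS value = (-9 - (-0.5)·-1.5928 - (-0.7)·1.0000) / (5.2) = -1.7493;  β ← (1−ω)·1.0000 + ω·-1.7493 = -2.0242
  γ: GS value = (-4 - (-2.5)·-1.5928 - (3)·-2.0242) / (6.5) = -0.2938;  γ ← (1−ω)·1.0000 + ω·-0.2938 = -0.4232
Iteration 2:
  α: GS value = (9 - (-3.4)·-2.0242 - (1)·-0.4232) / (-8.4) = -0.3025;  α ← (1−ω)·-1.5928 + ω·-0.3025 = -0.1735
  β: GS value = (-9 - (-0.5)·-0.1735 - (-0.7)·-0.4232) / (5.2) = -1.8044;  β ← (1−ω)·-2.0242 + ω·-1.8044 = -1.7824
  γ: GS value = (-4 - (-2.5)·-0.1735 - (3)·-1.7824) / (6.5) = 0.1405;  γ ← (1−ω)·-0.4232 + ω·0.1405 = 0.1969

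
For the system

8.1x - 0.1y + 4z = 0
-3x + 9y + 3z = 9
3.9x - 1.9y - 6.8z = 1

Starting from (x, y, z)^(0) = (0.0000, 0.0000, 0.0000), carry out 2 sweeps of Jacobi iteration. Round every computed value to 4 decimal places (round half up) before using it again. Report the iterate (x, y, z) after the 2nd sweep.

(0.0850, 1.0490, -0.4265)

Iteration 1:
  x = (0 - (-0.1)·0.0000 - (4)·0.0000) / (8.1) = 0.0000
  y = (9 - (-3)·0.0000 - (3)·0.0000) / (9) = 1.0000
  z = (1 - (3.9)·0.0000 - (-1.9)·0.0000) / (-6.8) = -0.1471
Iteration 2:
  x = (0 - (-0.1)·1.0000 - (4)·-0.1471) / (8.1) = 0.0850
  y = (9 - (-3)·0.0000 - (3)·-0.1471) / (9) = 1.0490
  z = (1 - (3.9)·0.0000 - (-1.9)·1.0000) / (-6.8) = -0.4265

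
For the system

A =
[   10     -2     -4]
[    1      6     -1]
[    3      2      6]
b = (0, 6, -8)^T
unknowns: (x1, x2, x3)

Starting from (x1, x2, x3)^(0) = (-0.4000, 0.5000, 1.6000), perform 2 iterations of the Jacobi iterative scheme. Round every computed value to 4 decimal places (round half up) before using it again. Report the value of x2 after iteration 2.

0.6600

Iteration 1:
  x1 = (0 - (-2)·0.5000 - (-4)·1.6000) / (10) = 0.7400
  x2 = (6 - (1)·-0.4000 - (-1)·1.6000) / (6) = 1.3333
  x3 = (-8 - (3)·-0.4000 - (2)·0.5000) / (6) = -1.3000
Iteration 2:
  x1 = (0 - (-2)·1.3333 - (-4)·-1.3000) / (10) = -0.2533
  x2 = (6 - (1)·0.7400 - (-1)·-1.3000) / (6) = 0.6600
  x3 = (-8 - (3)·0.7400 - (2)·1.3333) / (6) = -2.1478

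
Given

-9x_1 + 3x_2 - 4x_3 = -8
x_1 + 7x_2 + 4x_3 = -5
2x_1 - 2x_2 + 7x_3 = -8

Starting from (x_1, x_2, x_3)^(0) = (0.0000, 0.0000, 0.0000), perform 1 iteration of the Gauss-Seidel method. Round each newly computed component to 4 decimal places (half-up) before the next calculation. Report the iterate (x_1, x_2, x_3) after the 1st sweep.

Iteration 1:
  x_1 = (-8 - (3)·0.0000 - (-4)·0.0000) / (-9) = 0.8889
  x_2 = (-5 - (1)·0.8889 - (4)·0.0000) / (7) = -0.8413
  x_3 = (-8 - (2)·0.8889 - (-2)·-0.8413) / (7) = -1.6372

(0.8889, -0.8413, -1.6372)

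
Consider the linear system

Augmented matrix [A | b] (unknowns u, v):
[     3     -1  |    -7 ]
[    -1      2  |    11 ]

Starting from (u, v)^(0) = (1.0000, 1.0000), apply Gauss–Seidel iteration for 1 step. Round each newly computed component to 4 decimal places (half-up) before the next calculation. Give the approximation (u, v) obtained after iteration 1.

Iteration 1:
  u = (-7 - (-1)·1.0000) / (3) = -2.0000
  v = (11 - (-1)·-2.0000) / (2) = 4.5000

(-2.0000, 4.5000)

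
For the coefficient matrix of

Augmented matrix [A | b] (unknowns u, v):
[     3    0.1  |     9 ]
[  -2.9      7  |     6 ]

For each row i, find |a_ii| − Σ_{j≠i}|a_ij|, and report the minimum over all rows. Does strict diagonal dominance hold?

2.9

row 1: |3| − (0.1) = 2.9
row 2: |7| − (2.9) = 4.1
minimum over rows = 2.9 → strictly diagonally dominant (convergence guaranteed)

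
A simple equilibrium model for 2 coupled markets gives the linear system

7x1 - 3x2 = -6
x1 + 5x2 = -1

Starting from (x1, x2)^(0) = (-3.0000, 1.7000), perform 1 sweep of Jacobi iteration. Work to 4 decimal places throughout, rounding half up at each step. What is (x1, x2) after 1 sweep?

(-0.1286, 0.4000)

Iteration 1:
  x1 = (-6 - (-3)·1.7000) / (7) = -0.1286
  x2 = (-1 - (1)·-3.0000) / (5) = 0.4000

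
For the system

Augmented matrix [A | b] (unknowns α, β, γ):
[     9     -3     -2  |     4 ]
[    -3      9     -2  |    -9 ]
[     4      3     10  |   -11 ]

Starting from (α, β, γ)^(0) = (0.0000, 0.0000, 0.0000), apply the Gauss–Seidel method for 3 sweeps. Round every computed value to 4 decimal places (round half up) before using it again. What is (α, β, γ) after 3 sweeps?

Iteration 1:
  α = (4 - (-3)·0.0000 - (-2)·0.0000) / (9) = 0.4444
  β = (-9 - (-3)·0.4444 - (-2)·0.0000) / (9) = -0.8519
  γ = (-11 - (4)·0.4444 - (3)·-0.8519) / (10) = -1.0222
Iteration 2:
  α = (4 - (-3)·-0.8519 - (-2)·-1.0222) / (9) = -0.0667
  β = (-9 - (-3)·-0.0667 - (-2)·-1.0222) / (9) = -1.2494
  γ = (-11 - (4)·-0.0667 - (3)·-1.2494) / (10) = -0.6985
Iteration 3:
  α = (4 - (-3)·-1.2494 - (-2)·-0.6985) / (9) = -0.1272
  β = (-9 - (-3)·-0.1272 - (-2)·-0.6985) / (9) = -1.1976
  γ = (-11 - (4)·-0.1272 - (3)·-1.1976) / (10) = -0.6898

(-0.1272, -1.1976, -0.6898)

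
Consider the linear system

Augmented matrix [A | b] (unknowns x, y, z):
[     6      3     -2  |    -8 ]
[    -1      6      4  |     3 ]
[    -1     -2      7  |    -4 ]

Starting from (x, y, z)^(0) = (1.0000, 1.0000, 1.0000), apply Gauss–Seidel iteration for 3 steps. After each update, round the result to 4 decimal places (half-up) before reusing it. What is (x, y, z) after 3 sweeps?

Iteration 1:
  x = (-8 - (3)·1.0000 - (-2)·1.0000) / (6) = -1.5000
  y = (3 - (-1)·-1.5000 - (4)·1.0000) / (6) = -0.4167
  z = (-4 - (-1)·-1.5000 - (-2)·-0.4167) / (7) = -0.9048
Iteration 2:
  x = (-8 - (3)·-0.4167 - (-2)·-0.9048) / (6) = -1.4266
  y = (3 - (-1)·-1.4266 - (4)·-0.9048) / (6) = 0.8654
  z = (-4 - (-1)·-1.4266 - (-2)·0.8654) / (7) = -0.5280
Iteration 3:
  x = (-8 - (3)·0.8654 - (-2)·-0.5280) / (6) = -1.9420
  y = (3 - (-1)·-1.9420 - (4)·-0.5280) / (6) = 0.5283
  z = (-4 - (-1)·-1.9420 - (-2)·0.5283) / (7) = -0.6979

(-1.9420, 0.5283, -0.6979)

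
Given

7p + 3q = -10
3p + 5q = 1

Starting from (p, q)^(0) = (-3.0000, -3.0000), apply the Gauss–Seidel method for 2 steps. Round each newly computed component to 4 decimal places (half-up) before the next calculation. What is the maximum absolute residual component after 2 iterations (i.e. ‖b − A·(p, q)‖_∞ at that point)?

2.5348

Iteration 1:
  p = (-10 - (3)·-3.0000) / (7) = -0.1429
  q = (1 - (3)·-0.1429) / (5) = 0.2857
Iteration 2:
  p = (-10 - (3)·0.2857) / (7) = -1.5510
  q = (1 - (3)·-1.5510) / (5) = 1.1306
Residual b − A·x = (-2.5348, 0.0000); ∞-norm = 2.5348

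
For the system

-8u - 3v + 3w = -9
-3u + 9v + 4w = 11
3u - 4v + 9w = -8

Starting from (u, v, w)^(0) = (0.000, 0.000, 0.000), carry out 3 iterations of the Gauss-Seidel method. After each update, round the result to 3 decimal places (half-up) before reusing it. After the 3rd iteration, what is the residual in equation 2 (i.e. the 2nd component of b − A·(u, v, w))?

Iteration 1:
  u = (-9 - (-3)·0.000 - (3)·0.000) / (-8) = 1.125
  v = (11 - (-3)·1.125 - (4)·0.000) / (9) = 1.597
  w = (-8 - (3)·1.125 - (-4)·1.597) / (9) = -0.554
Iteration 2:
  u = (-9 - (-3)·1.597 - (3)·-0.554) / (-8) = 0.318
  v = (11 - (-3)·0.318 - (4)·-0.554) / (9) = 1.574
  w = (-8 - (3)·0.318 - (-4)·1.574) / (9) = -0.295
Iteration 3:
  u = (-9 - (-3)·1.574 - (3)·-0.295) / (-8) = 0.424
  v = (11 - (-3)·0.424 - (4)·-0.295) / (9) = 1.495
  w = (-8 - (3)·0.424 - (-4)·1.495) / (9) = -0.366
Residual b − A·x = (-0.025, 0.281, 0.002)

0.281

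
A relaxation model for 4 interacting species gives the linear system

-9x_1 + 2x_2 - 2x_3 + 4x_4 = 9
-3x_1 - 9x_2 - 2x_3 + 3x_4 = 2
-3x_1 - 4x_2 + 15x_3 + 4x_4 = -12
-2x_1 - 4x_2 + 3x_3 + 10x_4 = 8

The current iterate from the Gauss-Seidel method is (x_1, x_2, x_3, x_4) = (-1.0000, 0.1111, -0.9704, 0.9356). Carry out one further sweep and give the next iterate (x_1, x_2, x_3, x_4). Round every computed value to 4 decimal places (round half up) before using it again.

(-0.3438, 0.4199, -1.0063, 1.2011)

One sweep:
  x_1 = (9 - (2)·0.1111 - (-2)·-0.9704 - (4)·0.9356) / (-9) = -0.3438
  x_2 = (2 - (-3)·-0.3438 - (-2)·-0.9704 - (3)·0.9356) / (-9) = 0.4199
  x_3 = (-12 - (-3)·-0.3438 - (-4)·0.4199 - (4)·0.9356) / (15) = -1.0063
  x_4 = (8 - (-2)·-0.3438 - (-4)·0.4199 - (3)·-1.0063) / (10) = 1.2011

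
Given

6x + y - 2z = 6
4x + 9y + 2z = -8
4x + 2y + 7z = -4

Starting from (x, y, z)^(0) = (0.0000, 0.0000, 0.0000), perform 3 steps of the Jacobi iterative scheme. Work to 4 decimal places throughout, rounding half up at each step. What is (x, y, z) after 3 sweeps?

(0.9048, -1.1170, -0.7740)

Iteration 1:
  x = (6 - (1)·0.0000 - (-2)·0.0000) / (6) = 1.0000
  y = (-8 - (4)·0.0000 - (2)·0.0000) / (9) = -0.8889
  z = (-4 - (4)·0.0000 - (2)·0.0000) / (7) = -0.5714
Iteration 2:
  x = (6 - (1)·-0.8889 - (-2)·-0.5714) / (6) = 0.9577
  y = (-8 - (4)·1.0000 - (2)·-0.5714) / (9) = -1.2064
  z = (-4 - (4)·1.0000 - (2)·-0.8889) / (7) = -0.8889
Iteration 3:
  x = (6 - (1)·-1.2064 - (-2)·-0.8889) / (6) = 0.9048
  y = (-8 - (4)·0.9577 - (2)·-0.8889) / (9) = -1.1170
  z = (-4 - (4)·0.9577 - (2)·-1.2064) / (7) = -0.7740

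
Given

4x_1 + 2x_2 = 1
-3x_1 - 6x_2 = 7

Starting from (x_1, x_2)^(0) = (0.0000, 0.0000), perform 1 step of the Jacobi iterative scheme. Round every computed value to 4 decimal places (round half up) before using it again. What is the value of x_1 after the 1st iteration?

0.2500

Iteration 1:
  x_1 = (1 - (2)·0.0000) / (4) = 0.2500
  x_2 = (7 - (-3)·0.0000) / (-6) = -1.1667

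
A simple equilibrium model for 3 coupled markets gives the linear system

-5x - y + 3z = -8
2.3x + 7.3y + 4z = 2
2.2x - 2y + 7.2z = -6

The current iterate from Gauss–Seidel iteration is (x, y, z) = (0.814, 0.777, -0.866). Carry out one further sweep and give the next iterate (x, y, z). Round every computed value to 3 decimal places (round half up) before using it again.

(0.925, 0.457, -0.989)

One sweep:
  x = (-8 - (-1)·0.777 - (3)·-0.866) / (-5) = 0.925
  y = (2 - (2.3)·0.925 - (4)·-0.866) / (7.3) = 0.457
  z = (-6 - (2.2)·0.925 - (-2)·0.457) / (7.2) = -0.989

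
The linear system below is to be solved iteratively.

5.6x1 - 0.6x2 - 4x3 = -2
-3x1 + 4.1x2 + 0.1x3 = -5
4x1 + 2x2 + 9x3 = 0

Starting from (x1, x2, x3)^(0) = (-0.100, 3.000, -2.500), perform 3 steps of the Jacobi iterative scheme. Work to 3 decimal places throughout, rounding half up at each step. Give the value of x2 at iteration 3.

-1.929

Iteration 1:
  x1 = (-2 - (-0.6)·3.000 - (-4)·-2.500) / (5.6) = -1.821
  x2 = (-5 - (-3)·-0.100 - (0.1)·-2.500) / (4.1) = -1.232
  x3 = (0 - (4)·-0.100 - (2)·3.000) / (9) = -0.622
Iteration 2:
  x1 = (-2 - (-0.6)·-1.232 - (-4)·-0.622) / (5.6) = -0.933
  x2 = (-5 - (-3)·-1.821 - (0.1)·-0.622) / (4.1) = -2.537
  x3 = (0 - (4)·-1.821 - (2)·-1.232) / (9) = 1.083
Iteration 3:
  x1 = (-2 - (-0.6)·-2.537 - (-4)·1.083) / (5.6) = 0.145
  x2 = (-5 - (-3)·-0.933 - (0.1)·1.083) / (4.1) = -1.929
  x3 = (0 - (4)·-0.933 - (2)·-2.537) / (9) = 0.978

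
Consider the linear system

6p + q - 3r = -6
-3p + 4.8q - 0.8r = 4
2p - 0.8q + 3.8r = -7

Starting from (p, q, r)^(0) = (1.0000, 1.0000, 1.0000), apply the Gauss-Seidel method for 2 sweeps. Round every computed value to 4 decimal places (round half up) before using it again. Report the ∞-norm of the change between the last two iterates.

Iteration 1:
  p = (-6 - (1)·1.0000 - (-3)·1.0000) / (6) = -0.6667
  q = (4 - (-3)·-0.6667 - (-0.8)·1.0000) / (4.8) = 0.5833
  r = (-7 - (2)·-0.6667 - (-0.8)·0.5833) / (3.8) = -1.3684
Iteration 2:
  p = (-6 - (1)·0.5833 - (-3)·-1.3684) / (6) = -1.7814
  q = (4 - (-3)·-1.7814 - (-0.8)·-1.3684) / (4.8) = -0.5081
  r = (-7 - (2)·-1.7814 - (-0.8)·-0.5081) / (3.8) = -1.0115
Change: (-1.1147, -1.0914, 0.3569) → max |·| = 1.1147

1.1147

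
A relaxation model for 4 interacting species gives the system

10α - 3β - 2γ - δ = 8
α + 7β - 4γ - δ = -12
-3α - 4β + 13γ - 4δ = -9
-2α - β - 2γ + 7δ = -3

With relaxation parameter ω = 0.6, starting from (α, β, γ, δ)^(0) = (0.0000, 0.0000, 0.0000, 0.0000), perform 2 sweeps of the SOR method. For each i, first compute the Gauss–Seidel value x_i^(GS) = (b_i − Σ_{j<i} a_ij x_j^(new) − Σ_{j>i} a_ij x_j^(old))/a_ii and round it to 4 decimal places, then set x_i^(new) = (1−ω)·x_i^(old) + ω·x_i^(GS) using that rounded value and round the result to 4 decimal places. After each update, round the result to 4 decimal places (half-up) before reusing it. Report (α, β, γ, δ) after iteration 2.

Iteration 1:
  α: GS value = (8 - (-3)·0.0000 - (-2)·0.0000 - (-1)·0.0000) / (10) = 0.8000;  α ← (1−ω)·0.0000 + ω·0.8000 = 0.4800
  β: GS value = (-12 - (1)·0.4800 - (-4)·0.0000 - (-1)·0.0000) / (7) = -1.7829;  β ← (1−ω)·0.0000 + ω·-1.7829 = -1.0697
  γ: GS value = (-9 - (-3)·0.4800 - (-4)·-1.0697 - (-4)·0.0000) / (13) = -0.9107;  γ ← (1−ω)·0.0000 + ω·-0.9107 = -0.5464
  δ: GS value = (-3 - (-2)·0.4800 - (-1)·-1.0697 - (-2)·-0.5464) / (7) = -0.6004;  δ ← (1−ω)·0.0000 + ω·-0.6004 = -0.3602
Iteration 2:
  α: GS value = (8 - (-3)·-1.0697 - (-2)·-0.5464 - (-1)·-0.3602) / (10) = 0.3338;  α ← (1−ω)·0.4800 + ω·0.3338 = 0.3923
  β: GS value = (-12 - (1)·0.3923 - (-4)·-0.5464 - (-1)·-0.3602) / (7) = -2.1340;  β ← (1−ω)·-1.0697 + ω·-2.1340 = -1.7083
  γ: GS value = (-9 - (-3)·0.3923 - (-4)·-1.7083 - (-4)·-0.3602) / (13) = -1.2382;  γ ← (1−ω)·-0.5464 + ω·-1.2382 = -0.9615
  δ: GS value = (-3 - (-2)·0.3923 - (-1)·-1.7083 - (-2)·-0.9615) / (7) = -0.8352;  δ ← (1−ω)·-0.3602 + ω·-0.8352 = -0.6452

(0.3923, -1.7083, -0.9615, -0.6452)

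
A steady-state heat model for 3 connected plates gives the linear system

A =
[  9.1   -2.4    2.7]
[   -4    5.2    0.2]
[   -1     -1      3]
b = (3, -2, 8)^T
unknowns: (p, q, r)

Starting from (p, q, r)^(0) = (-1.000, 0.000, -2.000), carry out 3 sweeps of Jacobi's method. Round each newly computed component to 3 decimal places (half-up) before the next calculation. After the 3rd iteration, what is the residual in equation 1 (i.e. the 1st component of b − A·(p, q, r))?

-2.696

Iteration 1:
  p = (3 - (-2.4)·0.000 - (2.7)·-2.000) / (9.1) = 0.923
  q = (-2 - (-4)·-1.000 - (0.2)·-2.000) / (5.2) = -1.077
  r = (8 - (-1)·-1.000 - (-1)·0.000) / (3) = 2.333
Iteration 2:
  p = (3 - (-2.4)·-1.077 - (2.7)·2.333) / (9.1) = -0.647
  q = (-2 - (-4)·0.923 - (0.2)·2.333) / (5.2) = 0.236
  r = (8 - (-1)·0.923 - (-1)·-1.077) / (3) = 2.615
Iteration 3:
  p = (3 - (-2.4)·0.236 - (2.7)·2.615) / (9.1) = -0.384
  q = (-2 - (-4)·-0.647 - (0.2)·2.615) / (5.2) = -0.983
  r = (8 - (-1)·-0.647 - (-1)·0.236) / (3) = 2.530
Residual b − A·x = (-2.696, 1.070, -0.957)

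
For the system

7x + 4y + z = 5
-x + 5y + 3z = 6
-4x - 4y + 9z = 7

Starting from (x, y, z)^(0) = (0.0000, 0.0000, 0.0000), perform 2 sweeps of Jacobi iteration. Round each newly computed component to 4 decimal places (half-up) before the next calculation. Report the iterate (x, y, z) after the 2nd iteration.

Iteration 1:
  x = (5 - (4)·0.0000 - (1)·0.0000) / (7) = 0.7143
  y = (6 - (-1)·0.0000 - (3)·0.0000) / (5) = 1.2000
  z = (7 - (-4)·0.0000 - (-4)·0.0000) / (9) = 0.7778
Iteration 2:
  x = (5 - (4)·1.2000 - (1)·0.7778) / (7) = -0.0825
  y = (6 - (-1)·0.7143 - (3)·0.7778) / (5) = 0.8762
  z = (7 - (-4)·0.7143 - (-4)·1.2000) / (9) = 1.6286

(-0.0825, 0.8762, 1.6286)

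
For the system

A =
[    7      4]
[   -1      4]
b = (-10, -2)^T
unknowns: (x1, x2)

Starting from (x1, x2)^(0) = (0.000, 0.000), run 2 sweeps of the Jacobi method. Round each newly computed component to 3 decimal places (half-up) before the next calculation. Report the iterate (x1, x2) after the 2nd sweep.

(-1.143, -0.857)

Iteration 1:
  x1 = (-10 - (4)·0.000) / (7) = -1.429
  x2 = (-2 - (-1)·0.000) / (4) = -0.500
Iteration 2:
  x1 = (-10 - (4)·-0.500) / (7) = -1.143
  x2 = (-2 - (-1)·-1.429) / (4) = -0.857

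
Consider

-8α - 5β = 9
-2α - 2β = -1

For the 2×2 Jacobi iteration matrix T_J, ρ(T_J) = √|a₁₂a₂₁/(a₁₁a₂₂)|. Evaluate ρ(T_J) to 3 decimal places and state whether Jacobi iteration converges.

0.791

a₁₂a₂₁/(a₁₁a₂₂) = (-5)·(-2) / ((-8)·(-2)) = 0.625000
ρ = √|0.625000| = √0.625000 = 0.791
ρ < 1, so Jacobi converges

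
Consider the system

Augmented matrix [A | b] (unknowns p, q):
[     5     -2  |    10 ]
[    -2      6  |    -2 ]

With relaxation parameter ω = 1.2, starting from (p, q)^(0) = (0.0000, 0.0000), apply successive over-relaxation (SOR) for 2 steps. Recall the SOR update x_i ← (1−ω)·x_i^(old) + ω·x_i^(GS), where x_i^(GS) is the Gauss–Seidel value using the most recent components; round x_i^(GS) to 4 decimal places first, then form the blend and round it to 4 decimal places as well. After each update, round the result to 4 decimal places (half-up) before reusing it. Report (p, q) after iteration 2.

(2.1888, 0.3636)

Iteration 1:
  p: GS value = (10 - (-2)·0.0000) / (5) = 2.0000;  p ← (1−ω)·0.0000 + ω·2.0000 = 2.4000
  q: GS value = (-2 - (-2)·2.4000) / (6) = 0.4667;  q ← (1−ω)·0.0000 + ω·0.4667 = 0.5600
Iteration 2:
  p: GS value = (10 - (-2)·0.5600) / (5) = 2.2240;  p ← (1−ω)·2.4000 + ω·2.2240 = 2.1888
  q: GS value = (-2 - (-2)·2.1888) / (6) = 0.3963;  q ← (1−ω)·0.5600 + ω·0.3963 = 0.3636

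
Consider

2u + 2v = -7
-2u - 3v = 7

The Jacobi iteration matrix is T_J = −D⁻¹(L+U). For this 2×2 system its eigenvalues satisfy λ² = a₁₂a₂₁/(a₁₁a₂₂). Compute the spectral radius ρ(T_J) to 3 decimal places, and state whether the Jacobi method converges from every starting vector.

a₁₂a₂₁/(a₁₁a₂₂) = (2)·(-2) / ((2)·(-3)) = 0.666667
ρ = √|0.666667| = √0.666667 = 0.816
ρ < 1, so Jacobi converges

0.816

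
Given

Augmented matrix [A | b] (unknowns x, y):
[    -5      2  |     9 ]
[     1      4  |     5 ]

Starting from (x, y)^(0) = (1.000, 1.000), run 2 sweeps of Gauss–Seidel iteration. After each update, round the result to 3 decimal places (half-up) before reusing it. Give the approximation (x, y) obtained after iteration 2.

(-1.160, 1.540)

Iteration 1:
  x = (9 - (2)·1.000) / (-5) = -1.400
  y = (5 - (1)·-1.400) / (4) = 1.600
Iteration 2:
  x = (9 - (2)·1.600) / (-5) = -1.160
  y = (5 - (1)·-1.160) / (4) = 1.540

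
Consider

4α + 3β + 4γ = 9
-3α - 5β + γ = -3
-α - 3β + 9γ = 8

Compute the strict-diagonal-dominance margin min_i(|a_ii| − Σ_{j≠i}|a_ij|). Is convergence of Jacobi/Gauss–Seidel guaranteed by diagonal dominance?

row 1: |4| − (3+4) = -3
row 2: |-5| − (3+1) = 1
row 3: |9| − (1+3) = 5
minimum over rows = -3 → not strictly diagonally dominant

-3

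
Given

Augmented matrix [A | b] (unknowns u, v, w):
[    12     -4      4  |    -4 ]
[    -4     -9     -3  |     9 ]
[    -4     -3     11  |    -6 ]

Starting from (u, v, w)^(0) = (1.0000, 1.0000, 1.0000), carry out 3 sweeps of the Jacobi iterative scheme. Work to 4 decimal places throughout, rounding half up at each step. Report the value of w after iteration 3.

-1.1338

Iteration 1:
  u = (-4 - (-4)·1.0000 - (4)·1.0000) / (12) = -0.3333
  v = (9 - (-4)·1.0000 - (-3)·1.0000) / (-9) = -1.7778
  w = (-6 - (-4)·1.0000 - (-3)·1.0000) / (11) = 0.0909
Iteration 2:
  u = (-4 - (-4)·-1.7778 - (4)·0.0909) / (12) = -0.9562
  v = (9 - (-4)·-0.3333 - (-3)·0.0909) / (-9) = -0.8822
  w = (-6 - (-4)·-0.3333 - (-3)·-1.7778) / (11) = -1.1515
Iteration 3:
  u = (-4 - (-4)·-0.8822 - (4)·-1.1515) / (12) = -0.2436
  v = (9 - (-4)·-0.9562 - (-3)·-1.1515) / (-9) = -0.1912
  w = (-6 - (-4)·-0.9562 - (-3)·-0.8822) / (11) = -1.1338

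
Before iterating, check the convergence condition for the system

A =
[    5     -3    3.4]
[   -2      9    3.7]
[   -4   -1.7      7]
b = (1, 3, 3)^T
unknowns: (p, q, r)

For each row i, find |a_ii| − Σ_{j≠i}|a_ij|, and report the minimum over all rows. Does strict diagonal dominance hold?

-1.4

row 1: |5| − (3+3.4) = -1.4
row 2: |9| − (2+3.7) = 3.3
row 3: |7| − (4+1.7) = 1.3
minimum over rows = -1.4 → not strictly diagonally dominant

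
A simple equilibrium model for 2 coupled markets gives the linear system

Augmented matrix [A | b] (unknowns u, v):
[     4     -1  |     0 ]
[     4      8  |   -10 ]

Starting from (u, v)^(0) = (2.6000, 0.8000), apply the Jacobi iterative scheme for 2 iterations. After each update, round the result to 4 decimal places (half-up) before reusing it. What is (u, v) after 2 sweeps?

(-0.6375, -1.3500)

Iteration 1:
  u = (0 - (-1)·0.8000) / (4) = 0.2000
  v = (-10 - (4)·2.6000) / (8) = -2.5500
Iteration 2:
  u = (0 - (-1)·-2.5500) / (4) = -0.6375
  v = (-10 - (4)·0.2000) / (8) = -1.3500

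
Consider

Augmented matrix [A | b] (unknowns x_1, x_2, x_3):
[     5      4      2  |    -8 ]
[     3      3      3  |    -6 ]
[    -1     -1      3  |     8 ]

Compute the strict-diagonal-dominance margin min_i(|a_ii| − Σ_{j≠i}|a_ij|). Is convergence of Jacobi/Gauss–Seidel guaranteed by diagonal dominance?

-3

row 1: |5| − (4+2) = -1
row 2: |3| − (3+3) = -3
row 3: |3| − (1+1) = 1
minimum over rows = -3 → not strictly diagonally dominant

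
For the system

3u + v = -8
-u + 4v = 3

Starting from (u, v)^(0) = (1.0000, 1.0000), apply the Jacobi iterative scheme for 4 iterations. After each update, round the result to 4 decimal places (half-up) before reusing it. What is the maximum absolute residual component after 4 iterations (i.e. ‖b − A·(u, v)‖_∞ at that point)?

0.0832

Iteration 1:
  u = (-8 - (1)·1.0000) / (3) = -3.0000
  v = (3 - (-1)·1.0000) / (4) = 1.0000
Iteration 2:
  u = (-8 - (1)·1.0000) / (3) = -3.0000
  v = (3 - (-1)·-3.0000) / (4) = 0.0000
Iteration 3:
  u = (-8 - (1)·0.0000) / (3) = -2.6667
  v = (3 - (-1)·-3.0000) / (4) = 0.0000
Iteration 4:
  u = (-8 - (1)·0.0000) / (3) = -2.6667
  v = (3 - (-1)·-2.6667) / (4) = 0.0833
Residual b − A·x = (-0.0832, 0.0001); ∞-norm = 0.0832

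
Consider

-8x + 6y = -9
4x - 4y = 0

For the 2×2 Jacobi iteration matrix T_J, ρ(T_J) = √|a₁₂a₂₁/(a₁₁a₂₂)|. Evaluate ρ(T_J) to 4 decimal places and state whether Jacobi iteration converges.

a₁₂a₂₁/(a₁₁a₂₂) = (6)·(4) / ((-8)·(-4)) = 0.750000
ρ = √|0.750000| = √0.750000 = 0.8660
ρ < 1, so Jacobi converges

0.8660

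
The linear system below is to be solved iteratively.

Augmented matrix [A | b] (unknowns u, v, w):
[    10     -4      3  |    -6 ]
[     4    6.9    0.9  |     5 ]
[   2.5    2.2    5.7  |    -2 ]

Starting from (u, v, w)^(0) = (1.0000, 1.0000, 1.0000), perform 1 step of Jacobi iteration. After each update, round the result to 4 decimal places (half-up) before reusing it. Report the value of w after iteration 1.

-1.1754

Iteration 1:
  u = (-6 - (-4)·1.0000 - (3)·1.0000) / (10) = -0.5000
  v = (5 - (4)·1.0000 - (0.9)·1.0000) / (6.9) = 0.0145
  w = (-2 - (2.5)·1.0000 - (2.2)·1.0000) / (5.7) = -1.1754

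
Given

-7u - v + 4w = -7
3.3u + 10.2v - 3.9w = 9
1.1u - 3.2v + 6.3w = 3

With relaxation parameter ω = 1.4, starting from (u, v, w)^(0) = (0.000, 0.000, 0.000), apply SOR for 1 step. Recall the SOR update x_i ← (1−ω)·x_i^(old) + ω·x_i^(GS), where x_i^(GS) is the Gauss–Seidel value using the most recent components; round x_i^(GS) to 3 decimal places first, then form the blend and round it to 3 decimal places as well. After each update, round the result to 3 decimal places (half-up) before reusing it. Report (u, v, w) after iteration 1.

(1.400, 0.601, 0.752)

Iteration 1:
  u: GS value = (-7 - (-1)·0.000 - (4)·0.000) / (-7) = 1.000;  u ← (1−ω)·0.000 + ω·1.000 = 1.400
  v: GS value = (9 - (3.3)·1.400 - (-3.9)·0.000) / (10.2) = 0.429;  v ← (1−ω)·0.000 + ω·0.429 = 0.601
  w: GS value = (3 - (1.1)·1.400 - (-3.2)·0.601) / (6.3) = 0.537;  w ← (1−ω)·0.000 + ω·0.537 = 0.752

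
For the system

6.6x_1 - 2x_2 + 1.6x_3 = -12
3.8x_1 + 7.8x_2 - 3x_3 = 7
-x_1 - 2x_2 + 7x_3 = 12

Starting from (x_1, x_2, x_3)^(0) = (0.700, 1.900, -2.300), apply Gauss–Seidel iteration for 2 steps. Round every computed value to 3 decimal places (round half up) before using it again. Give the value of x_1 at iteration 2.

Iteration 1:
  x_1 = (-12 - (-2)·1.900 - (1.6)·-2.300) / (6.6) = -0.685
  x_2 = (7 - (3.8)·-0.685 - (-3)·-2.300) / (7.8) = 0.347
  x_3 = (12 - (-1)·-0.685 - (-2)·0.347) / (7) = 1.716
Iteration 2:
  x_1 = (-12 - (-2)·0.347 - (1.6)·1.716) / (6.6) = -2.129
  x_2 = (7 - (3.8)·-2.129 - (-3)·1.716) / (7.8) = 2.595
  x_3 = (12 - (-1)·-2.129 - (-2)·2.595) / (7) = 2.152

-2.129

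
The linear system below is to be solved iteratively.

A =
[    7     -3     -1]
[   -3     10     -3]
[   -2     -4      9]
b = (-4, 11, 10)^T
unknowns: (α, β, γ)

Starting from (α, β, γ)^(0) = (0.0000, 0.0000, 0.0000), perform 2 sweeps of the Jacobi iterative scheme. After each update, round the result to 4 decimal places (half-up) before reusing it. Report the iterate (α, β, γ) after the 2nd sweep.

Iteration 1:
  α = (-4 - (-3)·0.0000 - (-1)·0.0000) / (7) = -0.5714
  β = (11 - (-3)·0.0000 - (-3)·0.0000) / (10) = 1.1000
  γ = (10 - (-2)·0.0000 - (-4)·0.0000) / (9) = 1.1111
Iteration 2:
  α = (-4 - (-3)·1.1000 - (-1)·1.1111) / (7) = 0.0587
  β = (11 - (-3)·-0.5714 - (-3)·1.1111) / (10) = 1.2619
  γ = (10 - (-2)·-0.5714 - (-4)·1.1000) / (9) = 1.4730

(0.0587, 1.2619, 1.4730)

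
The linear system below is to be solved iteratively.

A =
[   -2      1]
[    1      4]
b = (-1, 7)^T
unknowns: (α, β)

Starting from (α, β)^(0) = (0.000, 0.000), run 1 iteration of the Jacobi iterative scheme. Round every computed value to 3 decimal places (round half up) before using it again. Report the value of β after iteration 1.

Iteration 1:
  α = (-1 - (1)·0.000) / (-2) = 0.500
  β = (7 - (1)·0.000) / (4) = 1.750

1.750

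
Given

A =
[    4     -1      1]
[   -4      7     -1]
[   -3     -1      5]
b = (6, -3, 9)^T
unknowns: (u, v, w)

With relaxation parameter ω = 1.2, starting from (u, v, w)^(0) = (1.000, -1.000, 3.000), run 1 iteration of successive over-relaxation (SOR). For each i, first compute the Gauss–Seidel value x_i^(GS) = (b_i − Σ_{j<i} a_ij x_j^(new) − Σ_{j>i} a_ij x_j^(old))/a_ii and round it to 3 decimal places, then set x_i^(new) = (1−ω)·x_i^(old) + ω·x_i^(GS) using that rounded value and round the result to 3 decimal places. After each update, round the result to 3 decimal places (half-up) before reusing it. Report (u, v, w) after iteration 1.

(0.400, 0.475, 1.962)

Iteration 1:
  u: GS value = (6 - (-1)·-1.000 - (1)·3.000) / (4) = 0.500;  u ← (1−ω)·1.000 + ω·0.500 = 0.400
  v: GS value = (-3 - (-4)·0.400 - (-1)·3.000) / (7) = 0.229;  v ← (1−ω)·-1.000 + ω·0.229 = 0.475
  w: GS value = (9 - (-3)·0.400 - (-1)·0.475) / (5) = 2.135;  w ← (1−ω)·3.000 + ω·2.135 = 1.962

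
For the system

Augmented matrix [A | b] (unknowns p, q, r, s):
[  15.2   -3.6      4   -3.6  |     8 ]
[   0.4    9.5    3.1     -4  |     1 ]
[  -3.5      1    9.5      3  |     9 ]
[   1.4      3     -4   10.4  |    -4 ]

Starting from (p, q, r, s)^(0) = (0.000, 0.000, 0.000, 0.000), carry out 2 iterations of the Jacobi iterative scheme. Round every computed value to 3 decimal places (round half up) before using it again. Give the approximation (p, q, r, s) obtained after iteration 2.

(0.211, -0.388, 1.252, -0.121)

Iteration 1:
  p = (8 - (-3.6)·0.000 - (4)·0.000 - (-3.6)·0.000) / (15.2) = 0.526
  q = (1 - (0.4)·0.000 - (3.1)·0.000 - (-4)·0.000) / (9.5) = 0.105
  r = (9 - (-3.5)·0.000 - (1)·0.000 - (3)·0.000) / (9.5) = 0.947
  s = (-4 - (1.4)·0.000 - (3)·0.000 - (-4)·0.000) / (10.4) = -0.385
Iteration 2:
  p = (8 - (-3.6)·0.105 - (4)·0.947 - (-3.6)·-0.385) / (15.2) = 0.211
  q = (1 - (0.4)·0.526 - (3.1)·0.947 - (-4)·-0.385) / (9.5) = -0.388
  r = (9 - (-3.5)·0.526 - (1)·0.105 - (3)·-0.385) / (9.5) = 1.252
  s = (-4 - (1.4)·0.526 - (3)·0.105 - (-4)·0.947) / (10.4) = -0.121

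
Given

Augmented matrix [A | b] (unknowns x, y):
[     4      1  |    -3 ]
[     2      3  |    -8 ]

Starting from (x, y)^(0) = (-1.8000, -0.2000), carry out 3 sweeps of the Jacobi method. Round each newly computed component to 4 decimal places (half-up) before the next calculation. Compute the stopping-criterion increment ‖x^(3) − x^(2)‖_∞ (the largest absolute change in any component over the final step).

Iteration 1:
  x = (-3 - (1)·-0.2000) / (4) = -0.7000
  y = (-8 - (2)·-1.8000) / (3) = -1.4667
Iteration 2:
  x = (-3 - (1)·-1.4667) / (4) = -0.3833
  y = (-8 - (2)·-0.7000) / (3) = -2.2000
Iteration 3:
  x = (-3 - (1)·-2.2000) / (4) = -0.2000
  y = (-8 - (2)·-0.3833) / (3) = -2.4111
Change: (0.1833, -0.2111) → max |·| = 0.2111

0.2111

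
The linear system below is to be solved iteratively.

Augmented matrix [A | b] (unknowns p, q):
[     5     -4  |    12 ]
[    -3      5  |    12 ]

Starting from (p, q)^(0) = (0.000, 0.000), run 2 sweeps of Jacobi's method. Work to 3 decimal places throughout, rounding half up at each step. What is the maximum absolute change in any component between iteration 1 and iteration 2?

Iteration 1:
  p = (12 - (-4)·0.000) / (5) = 2.400
  q = (12 - (-3)·0.000) / (5) = 2.400
Iteration 2:
  p = (12 - (-4)·2.400) / (5) = 4.320
  q = (12 - (-3)·2.400) / (5) = 3.840
Change: (1.920, 1.440) → max |·| = 1.920

1.920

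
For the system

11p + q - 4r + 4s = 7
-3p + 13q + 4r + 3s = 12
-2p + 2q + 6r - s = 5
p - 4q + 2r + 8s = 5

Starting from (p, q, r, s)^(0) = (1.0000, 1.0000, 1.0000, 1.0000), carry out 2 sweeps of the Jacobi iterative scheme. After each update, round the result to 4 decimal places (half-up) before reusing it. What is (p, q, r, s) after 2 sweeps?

(0.6713, 0.5682, 0.9350, 0.6145)

Iteration 1:
  p = (7 - (1)·1.0000 - (-4)·1.0000 - (4)·1.0000) / (11) = 0.5455
  q = (12 - (-3)·1.0000 - (4)·1.0000 - (3)·1.0000) / (13) = 0.6154
  r = (5 - (-2)·1.0000 - (2)·1.0000 - (-1)·1.0000) / (6) = 1.0000
  s = (5 - (1)·1.0000 - (-4)·1.0000 - (2)·1.0000) / (8) = 0.7500
Iteration 2:
  p = (7 - (1)·0.6154 - (-4)·1.0000 - (4)·0.7500) / (11) = 0.6713
  q = (12 - (-3)·0.5455 - (4)·1.0000 - (3)·0.7500) / (13) = 0.5682
  r = (5 - (-2)·0.5455 - (2)·0.6154 - (-1)·0.7500) / (6) = 0.9350
  s = (5 - (1)·0.5455 - (-4)·0.6154 - (2)·1.0000) / (8) = 0.6145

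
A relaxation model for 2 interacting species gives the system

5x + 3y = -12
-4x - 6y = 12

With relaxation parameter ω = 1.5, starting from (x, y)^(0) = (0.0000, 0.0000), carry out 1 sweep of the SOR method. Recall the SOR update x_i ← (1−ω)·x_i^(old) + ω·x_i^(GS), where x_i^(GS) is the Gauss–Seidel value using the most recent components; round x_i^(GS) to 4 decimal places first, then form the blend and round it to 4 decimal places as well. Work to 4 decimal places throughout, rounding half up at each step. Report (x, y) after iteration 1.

(-3.6000, 0.6000)

Iteration 1:
  x: GS value = (-12 - (3)·0.0000) / (5) = -2.4000;  x ← (1−ω)·0.0000 + ω·-2.4000 = -3.6000
  y: GS value = (12 - (-4)·-3.6000) / (-6) = 0.4000;  y ← (1−ω)·0.0000 + ω·0.4000 = 0.6000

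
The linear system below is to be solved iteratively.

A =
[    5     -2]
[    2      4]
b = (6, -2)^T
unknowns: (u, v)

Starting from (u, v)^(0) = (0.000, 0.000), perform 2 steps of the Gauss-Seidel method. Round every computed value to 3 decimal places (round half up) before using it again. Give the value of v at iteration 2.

Iteration 1:
  u = (6 - (-2)·0.000) / (5) = 1.200
  v = (-2 - (2)·1.200) / (4) = -1.100
Iteration 2:
  u = (6 - (-2)·-1.100) / (5) = 0.760
  v = (-2 - (2)·0.760) / (4) = -0.880

-0.880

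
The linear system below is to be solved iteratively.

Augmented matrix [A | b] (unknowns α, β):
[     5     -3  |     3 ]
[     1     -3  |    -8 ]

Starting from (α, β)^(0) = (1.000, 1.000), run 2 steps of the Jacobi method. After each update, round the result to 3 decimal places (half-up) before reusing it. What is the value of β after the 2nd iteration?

Iteration 1:
  α = (3 - (-3)·1.000) / (5) = 1.200
  β = (-8 - (1)·1.000) / (-3) = 3.000
Iteration 2:
  α = (3 - (-3)·3.000) / (5) = 2.400
  β = (-8 - (1)·1.200) / (-3) = 3.067

3.067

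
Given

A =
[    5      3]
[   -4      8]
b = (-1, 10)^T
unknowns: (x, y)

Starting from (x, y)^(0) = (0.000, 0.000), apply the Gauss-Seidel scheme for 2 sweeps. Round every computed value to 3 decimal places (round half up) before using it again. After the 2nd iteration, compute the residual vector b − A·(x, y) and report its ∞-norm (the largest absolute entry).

1.035

Iteration 1:
  x = (-1 - (3)·0.000) / (5) = -0.200
  y = (10 - (-4)·-0.200) / (8) = 1.150
Iteration 2:
  x = (-1 - (3)·1.150) / (5) = -0.890
  y = (10 - (-4)·-0.890) / (8) = 0.805
Residual b − A·x = (1.035, 0.000); ∞-norm = 1.035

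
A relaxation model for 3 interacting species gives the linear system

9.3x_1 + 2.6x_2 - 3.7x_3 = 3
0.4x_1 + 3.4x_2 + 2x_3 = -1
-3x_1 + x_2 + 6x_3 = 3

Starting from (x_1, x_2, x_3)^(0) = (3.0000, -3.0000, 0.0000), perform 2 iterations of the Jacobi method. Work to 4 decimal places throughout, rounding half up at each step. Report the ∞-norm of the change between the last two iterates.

Iteration 1:
  x_1 = (3 - (2.6)·-3.0000 - (-3.7)·0.0000) / (9.3) = 1.1613
  x_2 = (-1 - (0.4)·3.0000 - (2)·0.0000) / (3.4) = -0.6471
  x_3 = (3 - (-3)·3.0000 - (1)·-3.0000) / (6) = 2.5000
Iteration 2:
  x_1 = (3 - (2.6)·-0.6471 - (-3.7)·2.5000) / (9.3) = 1.4981
  x_2 = (-1 - (0.4)·1.1613 - (2)·2.5000) / (3.4) = -1.9013
  x_3 = (3 - (-3)·1.1613 - (1)·-0.6471) / (6) = 1.1885
Change: (0.3368, -1.2542, -1.3115) → max |·| = 1.3115

1.3115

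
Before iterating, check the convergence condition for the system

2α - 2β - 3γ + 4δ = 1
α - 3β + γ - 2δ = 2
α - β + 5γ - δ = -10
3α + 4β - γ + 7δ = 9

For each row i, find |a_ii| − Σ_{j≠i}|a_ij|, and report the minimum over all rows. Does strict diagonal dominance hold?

row 1: |2| − (2+3+4) = -7
row 2: |-3| − (1+1+2) = -1
row 3: |5| − (1+1+1) = 2
row 4: |7| − (3+4+1) = -1
minimum over rows = -7 → not strictly diagonally dominant

-7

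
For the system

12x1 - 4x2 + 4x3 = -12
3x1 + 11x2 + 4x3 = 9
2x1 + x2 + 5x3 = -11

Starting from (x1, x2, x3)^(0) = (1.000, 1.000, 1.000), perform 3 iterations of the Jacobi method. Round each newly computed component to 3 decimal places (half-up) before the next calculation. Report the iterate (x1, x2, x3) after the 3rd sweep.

(0.315, 1.487, -2.619)

Iteration 1:
  x1 = (-12 - (-4)·1.000 - (4)·1.000) / (12) = -1.000
  x2 = (9 - (3)·1.000 - (4)·1.000) / (11) = 0.182
  x3 = (-11 - (2)·1.000 - (1)·1.000) / (5) = -2.800
Iteration 2:
  x1 = (-12 - (-4)·0.182 - (4)·-2.800) / (12) = -0.006
  x2 = (9 - (3)·-1.000 - (4)·-2.800) / (11) = 2.109
  x3 = (-11 - (2)·-1.000 - (1)·0.182) / (5) = -1.836
Iteration 3:
  x1 = (-12 - (-4)·2.109 - (4)·-1.836) / (12) = 0.315
  x2 = (9 - (3)·-0.006 - (4)·-1.836) / (11) = 1.487
  x3 = (-11 - (2)·-0.006 - (1)·2.109) / (5) = -2.619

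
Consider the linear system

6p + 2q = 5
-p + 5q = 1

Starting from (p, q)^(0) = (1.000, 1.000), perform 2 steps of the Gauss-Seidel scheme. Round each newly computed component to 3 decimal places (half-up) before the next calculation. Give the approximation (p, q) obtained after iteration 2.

Iteration 1:
  p = (5 - (2)·1.000) / (6) = 0.500
  q = (1 - (-1)·0.500) / (5) = 0.300
Iteration 2:
  p = (5 - (2)·0.300) / (6) = 0.733
  q = (1 - (-1)·0.733) / (5) = 0.347

(0.733, 0.347)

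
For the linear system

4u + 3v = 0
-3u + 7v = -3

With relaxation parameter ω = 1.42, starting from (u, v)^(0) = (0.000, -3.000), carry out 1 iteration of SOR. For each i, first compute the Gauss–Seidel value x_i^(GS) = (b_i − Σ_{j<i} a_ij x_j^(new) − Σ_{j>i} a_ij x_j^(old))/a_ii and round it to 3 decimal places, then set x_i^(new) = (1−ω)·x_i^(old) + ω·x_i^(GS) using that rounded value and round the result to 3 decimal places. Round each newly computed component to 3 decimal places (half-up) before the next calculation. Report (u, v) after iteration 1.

Iteration 1:
  u: GS value = (0 - (3)·-3.000) / (4) = 2.250;  u ← (1−ω)·0.000 + ω·2.250 = 3.195
  v: GS value = (-3 - (-3)·3.195) / (7) = 0.941;  v ← (1−ω)·-3.000 + ω·0.941 = 2.596

(3.195, 2.596)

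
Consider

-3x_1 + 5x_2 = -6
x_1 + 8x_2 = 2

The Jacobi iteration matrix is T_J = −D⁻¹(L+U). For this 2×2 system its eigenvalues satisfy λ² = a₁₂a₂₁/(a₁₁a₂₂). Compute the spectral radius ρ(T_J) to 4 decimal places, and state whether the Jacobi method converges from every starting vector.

a₁₂a₂₁/(a₁₁a₂₂) = (5)·(1) / ((-3)·(8)) = -0.208333
ρ = √|-0.208333| = √0.208333 = 0.4564
ρ < 1, so Jacobi converges

0.4564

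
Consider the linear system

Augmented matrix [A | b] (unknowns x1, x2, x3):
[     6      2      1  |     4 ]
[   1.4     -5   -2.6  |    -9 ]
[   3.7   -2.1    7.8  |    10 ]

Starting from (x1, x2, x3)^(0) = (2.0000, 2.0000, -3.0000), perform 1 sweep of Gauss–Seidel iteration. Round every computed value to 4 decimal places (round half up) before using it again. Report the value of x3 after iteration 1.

1.9872

Iteration 1:
  x1 = (4 - (2)·2.0000 - (1)·-3.0000) / (6) = 0.5000
  x2 = (-9 - (1.4)·0.5000 - (-2.6)·-3.0000) / (-5) = 3.5000
  x3 = (10 - (3.7)·0.5000 - (-2.1)·3.5000) / (7.8) = 1.9872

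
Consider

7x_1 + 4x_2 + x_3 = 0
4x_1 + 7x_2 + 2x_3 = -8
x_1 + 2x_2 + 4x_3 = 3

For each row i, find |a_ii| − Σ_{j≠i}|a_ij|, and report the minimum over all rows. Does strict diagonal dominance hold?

row 1: |7| − (4+1) = 2
row 2: |7| − (4+2) = 1
row 3: |4| − (1+2) = 1
minimum over rows = 1 → strictly diagonally dominant (convergence guaranteed)

1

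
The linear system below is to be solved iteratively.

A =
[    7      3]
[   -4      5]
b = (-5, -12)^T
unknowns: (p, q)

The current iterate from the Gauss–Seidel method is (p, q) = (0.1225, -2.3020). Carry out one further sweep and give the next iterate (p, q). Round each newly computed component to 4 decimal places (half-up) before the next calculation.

(0.2723, -2.1822)

One sweep:
  p = (-5 - (3)·-2.3020) / (7) = 0.2723
  q = (-12 - (-4)·0.2723) / (5) = -2.1822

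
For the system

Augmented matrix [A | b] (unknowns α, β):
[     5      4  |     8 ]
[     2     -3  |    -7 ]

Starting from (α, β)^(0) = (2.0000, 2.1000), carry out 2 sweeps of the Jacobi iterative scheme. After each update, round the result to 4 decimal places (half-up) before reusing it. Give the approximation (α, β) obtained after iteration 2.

Iteration 1:
  α = (8 - (4)·2.1000) / (5) = -0.0800
  β = (-7 - (2)·2.0000) / (-3) = 3.6667
Iteration 2:
  α = (8 - (4)·3.6667) / (5) = -1.3334
  β = (-7 - (2)·-0.0800) / (-3) = 2.2800

(-1.3334, 2.2800)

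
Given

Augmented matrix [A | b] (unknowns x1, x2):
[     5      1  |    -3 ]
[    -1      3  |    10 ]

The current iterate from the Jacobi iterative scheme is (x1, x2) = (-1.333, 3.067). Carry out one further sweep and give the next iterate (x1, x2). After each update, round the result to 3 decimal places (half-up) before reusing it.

(-1.213, 2.889)

One sweep:
  x1 = (-3 - (1)·3.067) / (5) = -1.213
  x2 = (10 - (-1)·-1.333) / (3) = 2.889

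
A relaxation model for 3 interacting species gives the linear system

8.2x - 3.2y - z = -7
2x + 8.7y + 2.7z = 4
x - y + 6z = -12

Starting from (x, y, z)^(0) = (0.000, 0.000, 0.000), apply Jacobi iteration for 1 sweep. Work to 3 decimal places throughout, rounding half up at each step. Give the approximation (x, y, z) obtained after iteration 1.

(-0.854, 0.460, -2.000)

Iteration 1:
  x = (-7 - (-3.2)·0.000 - (-1)·0.000) / (8.2) = -0.854
  y = (4 - (2)·0.000 - (2.7)·0.000) / (8.7) = 0.460
  z = (-12 - (1)·0.000 - (-1)·0.000) / (6) = -2.000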